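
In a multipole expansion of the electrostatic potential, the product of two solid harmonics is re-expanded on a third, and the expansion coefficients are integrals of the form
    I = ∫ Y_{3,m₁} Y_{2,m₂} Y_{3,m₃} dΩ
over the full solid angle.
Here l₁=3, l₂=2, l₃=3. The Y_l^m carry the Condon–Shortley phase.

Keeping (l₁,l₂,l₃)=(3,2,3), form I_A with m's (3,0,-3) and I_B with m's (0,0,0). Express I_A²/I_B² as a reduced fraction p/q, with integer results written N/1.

Shared (l₁,l₂,l₃)=(3,2,3): N and (l;000)² cancel in I_A²/I_B².
A: Δ = 2!·4!·2!/9! = 1/3780; Racah Σ t=0..0: t=0:+1/96 = 1/96; ⇒ 3j(3 2 3; 3 0 -3)² = 5/84, sgn +1
B: Δ = 2!·4!·2!/9! = 1/3780; Racah Σ t=0..2: t=0:+1/24 t=1:−1/4 t=2:+1/24 = -1/6; ⇒ 3j(3 2 3; 0 0 0)² = 4/105, sgn +1
I_A²/I_B² = (5/84)/(4/105) = 25/16

25/16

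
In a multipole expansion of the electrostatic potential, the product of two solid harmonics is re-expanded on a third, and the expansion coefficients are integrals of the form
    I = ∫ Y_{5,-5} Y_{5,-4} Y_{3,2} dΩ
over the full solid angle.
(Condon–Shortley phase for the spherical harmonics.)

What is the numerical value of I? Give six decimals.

0.000000

Σmᵢ = -7 ≠ 0, so the φ-integral vanishes; I = 0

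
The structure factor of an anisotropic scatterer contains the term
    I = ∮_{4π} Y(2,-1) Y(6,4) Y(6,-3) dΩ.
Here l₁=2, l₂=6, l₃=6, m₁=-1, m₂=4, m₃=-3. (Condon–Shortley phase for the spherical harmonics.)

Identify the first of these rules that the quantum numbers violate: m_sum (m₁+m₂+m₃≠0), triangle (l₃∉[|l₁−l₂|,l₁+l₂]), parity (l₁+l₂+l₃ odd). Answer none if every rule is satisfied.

Σmᵢ = 0  ✓
l₃∈[|l₁−l₂|,l₁+l₂]=[4,8], have l₃=6  ✓
Σlᵢ = 14 ⇒ even  ✓

none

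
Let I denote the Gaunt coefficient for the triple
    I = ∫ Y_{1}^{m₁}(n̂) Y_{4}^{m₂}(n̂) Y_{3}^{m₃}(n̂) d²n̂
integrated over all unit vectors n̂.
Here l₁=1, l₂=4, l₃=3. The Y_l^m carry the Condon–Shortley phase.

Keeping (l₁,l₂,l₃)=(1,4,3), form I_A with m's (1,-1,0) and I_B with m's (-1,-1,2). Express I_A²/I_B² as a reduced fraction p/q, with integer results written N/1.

Same 1,4,3: normalisation and zero-m 3j drop out of the ratio.
A: Δ: 2! 0! 6! / 9! → 1/252; sum: t=0:+1/72 = 1/72; 3j²(1 4 3; 1 -1 0) = Δ·Π!·Σ² = 5/126  (sign -1)
B: Δ: 2! 0! 6! / 9! → 1/252; sum: t=2:+1/240 = 1/240; 3j²(1 4 3; -1 -1 2) = Δ·Π!·Σ² = 1/84  (sign -1)
I_A²/I_B² = (5/126)/(1/84) = 10/3

10/3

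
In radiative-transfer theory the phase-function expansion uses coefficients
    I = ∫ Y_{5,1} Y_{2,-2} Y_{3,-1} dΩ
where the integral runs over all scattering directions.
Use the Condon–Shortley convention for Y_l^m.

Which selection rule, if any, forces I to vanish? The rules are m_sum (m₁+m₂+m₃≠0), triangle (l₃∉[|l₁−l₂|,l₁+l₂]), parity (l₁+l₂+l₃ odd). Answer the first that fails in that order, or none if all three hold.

Σmᵢ = -2  ✗
l₃∈[|l₁−l₂|,l₁+l₂]=[3,7], have l₃=3
Σlᵢ = 10 ⇒ even

m_sum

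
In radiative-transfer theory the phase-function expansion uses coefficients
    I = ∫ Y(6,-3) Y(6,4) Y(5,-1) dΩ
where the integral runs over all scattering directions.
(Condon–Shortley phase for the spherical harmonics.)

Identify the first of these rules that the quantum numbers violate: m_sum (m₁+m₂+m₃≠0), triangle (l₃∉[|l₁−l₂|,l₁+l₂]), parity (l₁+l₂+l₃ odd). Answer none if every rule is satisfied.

parity

Σmᵢ = 0  ✓
l₃∈[|l₁−l₂|,l₁+l₂]=[0,12], have l₃=5  ✓
Σlᵢ = 17 ⇒ odd  ✗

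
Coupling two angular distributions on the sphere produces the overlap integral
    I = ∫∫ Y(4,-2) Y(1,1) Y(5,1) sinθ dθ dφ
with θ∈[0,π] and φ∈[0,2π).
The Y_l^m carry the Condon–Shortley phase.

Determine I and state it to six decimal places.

-0.120286

m-sum 0 ✓  L=10 even ✓  3≤5≤5 ✓
Π(2lᵢ+1) = 9×3×11 = 297
triangle coeff Δ(4,1,5) = 1/495
Σ_t [0,0]: t=0:+1/576 = 1/576
(3j)²=5/99 [(4 1 5; 0 0 0)], sign=-1
Σ_t [0,0]: t=0:+1/2880 = 1/2880
(3j)²=2/165 [(4 1 5; -2 1 1)], sign=+1
⇒ 4πI² = 2/11
I = (-1)√(2/11/(4π)) = -0.12028562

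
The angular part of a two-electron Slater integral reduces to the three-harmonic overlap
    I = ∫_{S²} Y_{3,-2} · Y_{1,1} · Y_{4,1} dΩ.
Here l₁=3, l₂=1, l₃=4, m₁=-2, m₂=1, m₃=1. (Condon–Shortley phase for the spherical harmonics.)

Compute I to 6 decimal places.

-0.106622

Rules hold: Σm=0, L=8 even, 2≤4≤4.
N = 7·3·9 = 189
Δ = 0!·6!·2!/9! = 1/252
Racah Σ t=0..0: t=0:+1/36 = 1/36
⇒ 3j(3 1 4; 0 0 0)² = 4/63, sgn +1
Racah Σ t=0..0: t=0:+1/240 = 1/240
⇒ 3j(3 1 4; -2 1 1)² = 1/84, sgn -1
4πI² = N·(3j₀)²·(3jₘ)² = 1/7
I = -1·√(0.142857/4π) = -0.10662181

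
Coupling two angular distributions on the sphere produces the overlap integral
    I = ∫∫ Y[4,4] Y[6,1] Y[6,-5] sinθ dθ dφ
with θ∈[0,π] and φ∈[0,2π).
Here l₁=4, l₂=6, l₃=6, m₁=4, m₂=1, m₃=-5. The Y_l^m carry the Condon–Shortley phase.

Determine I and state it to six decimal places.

Checks pass: Σm=0; 16 even; l₃=6∈[2,10].
(2·4+1)(2·6+1)(2·6+1) = 1521
Δ: 4! 4! 8! / 17! → 1/15315300
sum: t=0:+1/829440 t=1:−1/25920 t=2:+1/9216 t=3:−1/25920 t=4:+1/829440 = 7/207360
3j²(4 6 6; 0 0 0) = Δ·Π!·Σ² = 28/2431  (sign +1)
sum: t=0:+1/2903040 = 1/2903040
3j²(4 6 6; 4 1 -5) = Δ·Π!·Σ² = 5/663  (sign -1)
combine: 4πI² = 1521·28/2431·5/663 = 420/3179
take √, sign -1: I = -0.10253555

-0.102536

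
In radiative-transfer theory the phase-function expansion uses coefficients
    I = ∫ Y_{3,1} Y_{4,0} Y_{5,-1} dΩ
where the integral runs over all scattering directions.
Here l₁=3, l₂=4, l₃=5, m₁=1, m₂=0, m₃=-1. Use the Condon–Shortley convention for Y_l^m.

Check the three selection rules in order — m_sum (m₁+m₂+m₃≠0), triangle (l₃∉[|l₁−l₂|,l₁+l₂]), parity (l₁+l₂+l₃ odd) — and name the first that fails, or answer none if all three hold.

none

Σmᵢ = 0  ✓
l₃∈[|l₁−l₂|,l₁+l₂]=[1,7], have l₃=5  ✓
Σlᵢ = 12 ⇒ even  ✓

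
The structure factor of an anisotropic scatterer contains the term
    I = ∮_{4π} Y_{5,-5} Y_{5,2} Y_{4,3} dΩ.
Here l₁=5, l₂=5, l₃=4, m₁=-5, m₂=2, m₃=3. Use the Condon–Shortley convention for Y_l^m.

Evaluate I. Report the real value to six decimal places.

Checks pass: Σm=0; 14 even; l₃=4∈[0,10].
(2·5+1)(2·5+1)(2·4+1) = 1089
Δ: 6! 4! 4! / 15! → 1/3153150
sum: t=1:−1/69120 t=2:+1/1728 t=3:−1/576 t=4:+1/1728 t=5:−1/69120 = -7/11520
3j²(5 5 4; 0 0 0) = Δ·Π!·Σ² = 2/143  (sign -1)
sum: t=6:+1/103680 = 1/103680
3j²(5 5 4; -5 2 3) = Δ·Π!·Σ² = 7/429  (sign -1)
combine: 4πI² = 1089·2/143·7/429 = 42/169
take √, sign +1: I = 0.14062948

0.140629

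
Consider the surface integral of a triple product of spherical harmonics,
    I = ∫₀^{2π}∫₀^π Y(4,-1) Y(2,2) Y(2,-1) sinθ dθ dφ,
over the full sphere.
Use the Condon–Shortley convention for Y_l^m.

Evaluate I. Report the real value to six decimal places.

-0.090112

m-sum 0 ✓  L=8 even ✓  2≤2≤6 ✓
Π(2lᵢ+1) = 9×5×5 = 225
triangle coeff Δ(4,2,2) = 1/630
Σ_t [2,2]: t=2:+1/16 = 1/16
(3j)²=2/35 [(4 2 2; 0 0 0)], sign=+1
Σ_t [4,4]: t=4:+1/144 = 1/144
(3j)²=1/126 [(4 2 2; -1 2 -1)], sign=-1
⇒ 4πI² = 5/49
I = (-1)√(5/49/(4π)) = -0.09011188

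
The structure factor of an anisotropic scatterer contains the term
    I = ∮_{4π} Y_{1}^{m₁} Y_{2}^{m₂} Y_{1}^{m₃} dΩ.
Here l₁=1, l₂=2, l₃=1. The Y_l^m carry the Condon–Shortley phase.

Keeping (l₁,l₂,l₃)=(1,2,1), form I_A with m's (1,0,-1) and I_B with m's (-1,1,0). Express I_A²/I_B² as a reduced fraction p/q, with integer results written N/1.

1/3

Same 1,2,1: normalisation and zero-m 3j drop out of the ratio.
A: Δ: 2! 0! 2! / 5! → 1/30; sum: t=0:+1/4 = 1/4; 3j²(1 2 1; 1 0 -1) = Δ·Π!·Σ² = 1/30  (sign +1)
B: Δ: 2! 0! 2! / 5! → 1/30; sum: t=2:+1/2 = 1/2; 3j²(1 2 1; -1 1 0) = Δ·Π!·Σ² = 1/10  (sign -1)
I_A²/I_B² = (1/30)/(1/10) = 1/3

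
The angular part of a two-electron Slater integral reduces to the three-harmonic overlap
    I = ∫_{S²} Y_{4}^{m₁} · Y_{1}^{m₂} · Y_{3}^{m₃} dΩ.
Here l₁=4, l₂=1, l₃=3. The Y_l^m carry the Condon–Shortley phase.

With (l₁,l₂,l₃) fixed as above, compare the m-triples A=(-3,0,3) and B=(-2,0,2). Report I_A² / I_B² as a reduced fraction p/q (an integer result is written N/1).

Shared (l₁,l₂,l₃)=(4,1,3): N and (l;000)² cancel in I_A²/I_B².
A: Δ = 2!·6!·0!/9! = 1/252; Racah Σ t=1..1: t=1:−1/720 = -1/720; ⇒ 3j(4 1 3; -3 0 3)² = 1/36, sgn -1
B: Δ = 2!·6!·0!/9! = 1/252; Racah Σ t=1..1: t=1:−1/120 = -1/120; ⇒ 3j(4 1 3; -2 0 2)² = 1/21, sgn +1
I_A²/I_B² = (1/36)/(1/21) = 7/12

7/12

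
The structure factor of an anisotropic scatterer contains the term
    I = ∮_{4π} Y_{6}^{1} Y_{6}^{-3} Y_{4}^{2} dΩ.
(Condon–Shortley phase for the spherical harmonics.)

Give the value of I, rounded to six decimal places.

0.036205

m-sum 0 ✓  L=16 even ✓  0≤4≤12 ✓
Π(2lᵢ+1) = 13×13×9 = 1521
triangle coeff Δ(6,6,4) = 1/15315300
Σ_t [2,6]: t=2:+1/829440 t=3:−1/25920 t=4:+1/9216 t=5:−1/25920 t=6:+1/829440 = 7/207360
(3j)²=28/2431 [(6 6 4; 0 0 0)], sign=+1
Σ_t [1,3]: t=1:−1/483840 t=2:+1/51840 t=3:−1/69120 = 1/362880
(3j)²=16/17017 [(6 6 4; 1 -3 2)], sign=+1
⇒ 4πI² = 576/34969
I = (+1)√(576/34969/(4π)) = 0.03620468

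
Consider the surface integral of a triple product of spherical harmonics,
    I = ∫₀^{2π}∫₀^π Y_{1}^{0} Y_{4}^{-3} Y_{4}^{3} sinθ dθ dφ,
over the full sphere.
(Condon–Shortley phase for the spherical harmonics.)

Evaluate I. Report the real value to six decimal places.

l₁+l₂+l₃=9 is odd: 3j(l;000)=0 ⇒ I=0

0.000000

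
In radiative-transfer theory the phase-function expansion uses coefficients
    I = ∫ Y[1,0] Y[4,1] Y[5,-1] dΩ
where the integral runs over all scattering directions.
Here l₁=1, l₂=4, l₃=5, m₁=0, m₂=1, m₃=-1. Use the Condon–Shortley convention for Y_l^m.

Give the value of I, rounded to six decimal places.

m-sum 0 ✓  L=10 even ✓  3≤5≤5 ✓
Π(2lᵢ+1) = 3×9×11 = 297
triangle coeff Δ(1,4,5) = 1/495
Σ_t [0,0]: t=0:+1/576 = 1/576
(3j)²=5/99 [(1 4 5; 0 0 0)], sign=-1
Σ_t [0,0]: t=0:+1/720 = 1/720
(3j)²=8/165 [(1 4 5; 0 1 -1)], sign=+1
⇒ 4πI² = 8/11
I = (-1)√(8/11/(4π)) = -0.24057125

-0.240571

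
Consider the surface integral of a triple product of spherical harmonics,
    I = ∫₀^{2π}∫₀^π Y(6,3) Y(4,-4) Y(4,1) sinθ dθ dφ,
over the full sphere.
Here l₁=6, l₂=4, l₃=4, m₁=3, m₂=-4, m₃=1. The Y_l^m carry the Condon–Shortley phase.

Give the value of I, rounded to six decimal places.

0.155830

m-sum 0 ✓  L=14 even ✓  2≤4≤10 ✓
Π(2lᵢ+1) = 13×9×9 = 1053
triangle coeff Δ(6,4,4) = 1/1261260
Σ_t [2,4]: t=2:+1/4608 t=3:−1/1296 t=4:+1/4608 = -7/20736
(3j)²=20/1287 [(6 4 4; 0 0 0)], sign=-1
Σ_t [0,0]: t=0:+1/51840 = 1/51840
(3j)²=8/429 [(6 4 4; 3 -4 1)], sign=-1
⇒ 4πI² = 480/1573
I = (+1)√(480/1573/(4π)) = 0.15583009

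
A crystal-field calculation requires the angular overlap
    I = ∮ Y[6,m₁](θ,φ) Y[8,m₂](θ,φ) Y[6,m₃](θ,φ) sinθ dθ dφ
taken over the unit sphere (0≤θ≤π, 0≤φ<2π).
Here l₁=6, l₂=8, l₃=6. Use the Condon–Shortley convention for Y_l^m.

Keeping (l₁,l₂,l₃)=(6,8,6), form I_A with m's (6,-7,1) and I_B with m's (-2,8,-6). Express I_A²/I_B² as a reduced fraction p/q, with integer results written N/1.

Same 6,8,6: normalisation and zero-m 3j drop out of the ratio.
A: Δ: 8! 4! 8! / 21! → 1/1309458150; sum: t=0:+1/4877107200 = 1/4877107200; 3j²(6 8 6; 6 -7 1) = Δ·Π!·Σ² = 55/4522  (sign -1)
B: Δ: 8! 4! 8! / 21! → 1/1309458150; sum: t=8:+1/39016857600 = 1/39016857600; 3j²(6 8 6; -2 8 -6) = Δ·Π!·Σ² = 11/2261  (sign +1)
I_A²/I_B² = (55/4522)/(11/2261) = 5/2

5/2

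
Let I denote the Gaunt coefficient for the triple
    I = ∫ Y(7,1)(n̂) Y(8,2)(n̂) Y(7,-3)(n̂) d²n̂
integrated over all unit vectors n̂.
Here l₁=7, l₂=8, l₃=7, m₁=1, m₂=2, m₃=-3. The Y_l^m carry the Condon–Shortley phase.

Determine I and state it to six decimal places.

Rules hold: Σm=0, L=22 even, 1≤7≤15.
N = 15·17·15 = 3825
Δ = 8!·6!·8!/23! = 1/22086194130
Racah Σ t=1..7: t=1:−1/18289152000 t=2:+1/248832000 t=3:−1/24883200 t=4:+1/11943936 t=5:−1/24883200 t=6:+1/248832000 t=7:−1/18289152000 = 11/975421440
⇒ 3j(7 8 7; 0 0 0)² = 1750/289731, sgn -1
Racah Σ t=2..6: t=2:+1/2786918400 t=3:−1/130636800 t=4:+1/39813120 t=5:−1/62208000 t=6:+1/597196800 = 143/41803776000
⇒ 3j(7 8 7; 1 2 -3)² = 26/7429, sgn +1
4πI² = N·(3j₀)²·(3jₘ)² = 262500/3246473
I = -1·√(0.080857/4π) = -0.08021467

-0.080215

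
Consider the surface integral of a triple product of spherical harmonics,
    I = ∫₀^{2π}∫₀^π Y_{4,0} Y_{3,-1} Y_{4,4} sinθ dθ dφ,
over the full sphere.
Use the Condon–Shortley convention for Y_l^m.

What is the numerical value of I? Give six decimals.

0.000000

Σmᵢ = 3 ≠ 0, so the φ-integral vanishes; I = 0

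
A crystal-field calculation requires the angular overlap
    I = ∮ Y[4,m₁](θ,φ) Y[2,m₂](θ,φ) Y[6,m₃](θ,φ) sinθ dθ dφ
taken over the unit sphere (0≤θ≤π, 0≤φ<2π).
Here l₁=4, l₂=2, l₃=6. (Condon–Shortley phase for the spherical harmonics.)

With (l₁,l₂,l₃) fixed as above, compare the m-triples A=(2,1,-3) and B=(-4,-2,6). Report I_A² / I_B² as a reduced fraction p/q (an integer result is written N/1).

28/55

l's match ⇒ only the (l;m) 3-j factors differ between A and B.
A: triangle coeff Δ(4,2,6) = 1/6435; Σ_t [0,0]: t=0:+1/8640 = 1/8640; (3j)²=28/715 [(4 2 6; 2 1 -3)], sign=-1
B: triangle coeff Δ(4,2,6) = 1/6435; Σ_t [0,0]: t=0:+1/967680 = 1/967680; (3j)²=1/13 [(4 2 6; -4 -2 6)], sign=+1
I_A²/I_B² = (28/715)/(1/13) = 28/55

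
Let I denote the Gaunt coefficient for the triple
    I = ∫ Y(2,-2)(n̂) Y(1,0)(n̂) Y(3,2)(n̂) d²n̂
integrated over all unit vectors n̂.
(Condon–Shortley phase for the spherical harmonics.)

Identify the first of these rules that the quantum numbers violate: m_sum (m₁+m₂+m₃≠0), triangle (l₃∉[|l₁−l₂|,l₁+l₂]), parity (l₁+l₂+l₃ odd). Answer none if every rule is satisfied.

none

azimuthal sum: -2 + 0 + 2 = 0  ✓
1 ≤ 3 ≤ 3 (triangle on l)  ✓
L = 2 + 1 + 3 = 6 (even)  ✓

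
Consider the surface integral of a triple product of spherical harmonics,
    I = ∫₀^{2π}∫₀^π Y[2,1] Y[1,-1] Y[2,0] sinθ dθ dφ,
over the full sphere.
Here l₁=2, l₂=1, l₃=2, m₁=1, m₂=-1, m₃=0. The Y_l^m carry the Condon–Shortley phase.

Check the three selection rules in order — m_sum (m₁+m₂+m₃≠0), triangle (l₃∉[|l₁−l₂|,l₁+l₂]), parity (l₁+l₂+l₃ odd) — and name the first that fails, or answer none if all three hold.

parity

Σmᵢ = 0  ✓
l₃∈[|l₁−l₂|,l₁+l₂]=[1,3], have l₃=2  ✓
Σlᵢ = 5 ⇒ odd  ✗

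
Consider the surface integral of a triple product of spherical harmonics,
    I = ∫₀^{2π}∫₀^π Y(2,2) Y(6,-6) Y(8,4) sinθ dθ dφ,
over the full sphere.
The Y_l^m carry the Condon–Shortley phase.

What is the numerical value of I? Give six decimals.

Rules hold: Σm=0, L=16 even, 4≤8≤8.
N = 5·13·17 = 1105
Δ = 0!·4!·12!/17! = 1/30940
Racah Σ t=0..0: t=0:+1/2073600 = 1/2073600
⇒ 3j(2 6 8; 0 0 0)² = 28/1105, sgn +1
Racah Σ t=0..0: t=0:+1/11496038400 = 1/11496038400
⇒ 3j(2 6 8; 2 -6 4)² = 1/30940, sgn +1
4πI² = N·(3j₀)²·(3jₘ)² = 1/1105
I = +1·√(0.000904977/4π) = 0.00848621

0.008486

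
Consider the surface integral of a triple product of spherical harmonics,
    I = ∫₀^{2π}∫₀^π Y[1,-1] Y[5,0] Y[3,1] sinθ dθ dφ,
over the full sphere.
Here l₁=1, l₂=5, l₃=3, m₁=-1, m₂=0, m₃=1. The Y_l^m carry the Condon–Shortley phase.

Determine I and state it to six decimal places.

|1−5|≤3≤1+5 violated ⇒ I = 0

0.000000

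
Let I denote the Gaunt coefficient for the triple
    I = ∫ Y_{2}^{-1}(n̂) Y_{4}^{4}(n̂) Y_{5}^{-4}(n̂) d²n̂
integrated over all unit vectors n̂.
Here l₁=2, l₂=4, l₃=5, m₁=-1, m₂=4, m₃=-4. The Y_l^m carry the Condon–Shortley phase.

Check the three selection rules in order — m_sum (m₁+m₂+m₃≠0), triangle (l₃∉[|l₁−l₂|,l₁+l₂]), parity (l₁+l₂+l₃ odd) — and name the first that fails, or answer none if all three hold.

m_sum

Σmᵢ = -1  ✗
l₃∈[|l₁−l₂|,l₁+l₂]=[2,6], have l₃=5
Σlᵢ = 11 ⇒ odd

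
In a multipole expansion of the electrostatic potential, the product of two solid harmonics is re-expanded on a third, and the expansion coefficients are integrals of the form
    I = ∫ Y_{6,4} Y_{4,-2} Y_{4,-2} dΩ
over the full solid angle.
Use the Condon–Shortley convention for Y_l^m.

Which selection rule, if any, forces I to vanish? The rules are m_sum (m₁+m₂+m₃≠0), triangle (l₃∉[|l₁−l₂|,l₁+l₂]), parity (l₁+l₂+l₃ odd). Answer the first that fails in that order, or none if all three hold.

m₁+m₂+m₃ = 4 − 2 − 2 = 0  ✓
triangle: |6−4|=2 ≤ l₃=4 ≤ 6+4=10  ✓
parity: l₁+l₂+l₃ = 14 is even  ✓

none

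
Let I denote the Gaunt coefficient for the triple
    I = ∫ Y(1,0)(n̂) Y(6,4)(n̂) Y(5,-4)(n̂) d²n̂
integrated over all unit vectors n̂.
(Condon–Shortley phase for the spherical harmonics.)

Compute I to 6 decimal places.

0.182727

Rules hold: Σm=0, L=12 even, 5≤5≤7.
N = 3·13·11 = 429
Δ = 2!·0!·10!/13! = 1/858
Racah Σ t=1..1: t=1:−1/14400 = -1/14400
⇒ 3j(1 6 5; 0 0 0)² = 6/143, sgn +1
Racah Σ t=1..1: t=1:−1/362880 = -1/362880
⇒ 3j(1 6 5; 0 4 -4)² = 10/429, sgn +1
4πI² = N·(3j₀)²·(3jₘ)² = 60/143
I = +1·√(0.41958/4π) = 0.18272698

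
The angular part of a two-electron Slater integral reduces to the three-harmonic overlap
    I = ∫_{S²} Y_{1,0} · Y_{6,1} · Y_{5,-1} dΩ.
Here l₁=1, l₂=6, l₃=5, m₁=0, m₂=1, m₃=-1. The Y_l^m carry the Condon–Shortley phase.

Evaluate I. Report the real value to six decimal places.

-0.241725

m-sum 0 ✓  L=12 even ✓  5≤5≤7 ✓
Π(2lᵢ+1) = 3×13×11 = 429
triangle coeff Δ(1,6,5) = 1/858
Σ_t [1,1]: t=1:−1/14400 = -1/14400
(3j)²=6/143 [(1 6 5; 0 0 0)], sign=+1
Σ_t [1,1]: t=1:−1/17280 = -1/17280
(3j)²=35/858 [(1 6 5; 0 1 -1)], sign=-1
⇒ 4πI² = 105/143
I = (-1)√(105/143/(4π)) = -0.24172507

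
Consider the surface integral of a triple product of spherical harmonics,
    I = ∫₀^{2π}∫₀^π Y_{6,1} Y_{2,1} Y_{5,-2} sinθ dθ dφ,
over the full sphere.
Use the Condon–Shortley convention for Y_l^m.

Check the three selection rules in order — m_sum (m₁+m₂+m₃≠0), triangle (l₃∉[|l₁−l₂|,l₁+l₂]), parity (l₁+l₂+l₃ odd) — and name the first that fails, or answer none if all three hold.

parity

azimuthal sum: 1 + 1 − 2 = 0  ✓
4 ≤ 5 ≤ 8 (triangle on l)  ✓
L = 6 + 2 + 5 = 13 (odd)  ✗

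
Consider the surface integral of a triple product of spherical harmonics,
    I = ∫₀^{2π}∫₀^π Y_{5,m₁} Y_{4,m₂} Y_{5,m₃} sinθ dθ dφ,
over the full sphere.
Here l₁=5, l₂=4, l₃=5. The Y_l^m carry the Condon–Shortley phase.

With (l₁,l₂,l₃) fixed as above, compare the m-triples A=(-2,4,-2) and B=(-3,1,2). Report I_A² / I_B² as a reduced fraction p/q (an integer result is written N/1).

7/3

Shared (l₁,l₂,l₃)=(5,4,5): N and (l;000)² cancel in I_A²/I_B².
A: Δ = 4!·6!·4!/15! = 1/3153150; Racah Σ t=4..4: t=4:+1/20736 = 1/20736; ⇒ 3j(5 4 5; -2 4 -2)² = 35/1287, sgn -1
B: Δ = 4!·6!·4!/15! = 1/3153150; Racah Σ t=2..4: t=2:+1/17280 t=3:−1/2880 t=4:+1/6912 = -1/6912; ⇒ 3j(5 4 5; -3 1 2)² = 5/429, sgn +1
I_A²/I_B² = (35/1287)/(5/429) = 7/3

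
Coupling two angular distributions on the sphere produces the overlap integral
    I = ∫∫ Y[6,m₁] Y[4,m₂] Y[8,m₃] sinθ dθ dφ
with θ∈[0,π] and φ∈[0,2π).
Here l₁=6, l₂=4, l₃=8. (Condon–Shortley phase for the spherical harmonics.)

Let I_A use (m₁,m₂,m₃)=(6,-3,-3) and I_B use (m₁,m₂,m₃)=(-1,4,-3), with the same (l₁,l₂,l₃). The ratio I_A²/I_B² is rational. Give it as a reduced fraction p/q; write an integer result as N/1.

11/196

Same 6,4,8: normalisation and zero-m 3j drop out of the ratio.
A: Δ: 2! 10! 6! / 19! → 1/23279256; sum: t=0:+1/870912000 = 1/870912000; 3j²(6 4 8; 6 -3 -3) = Δ·Π!·Σ² = 11/16796  (sign -1)
B: Δ: 2! 10! 6! / 19! → 1/23279256; sum: t=2:+1/20736000 = 1/20736000; 3j²(6 4 8; -1 4 -3) = Δ·Π!·Σ² = 49/4199  (sign -1)
I_A²/I_B² = (11/16796)/(49/4199) = 11/196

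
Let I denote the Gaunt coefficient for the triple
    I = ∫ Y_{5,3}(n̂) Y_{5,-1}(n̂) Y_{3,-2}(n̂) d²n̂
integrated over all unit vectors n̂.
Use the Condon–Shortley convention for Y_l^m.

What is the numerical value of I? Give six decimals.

0.000000

l₁+l₂+l₃=13 is odd: 3j(l;000)=0 ⇒ I=0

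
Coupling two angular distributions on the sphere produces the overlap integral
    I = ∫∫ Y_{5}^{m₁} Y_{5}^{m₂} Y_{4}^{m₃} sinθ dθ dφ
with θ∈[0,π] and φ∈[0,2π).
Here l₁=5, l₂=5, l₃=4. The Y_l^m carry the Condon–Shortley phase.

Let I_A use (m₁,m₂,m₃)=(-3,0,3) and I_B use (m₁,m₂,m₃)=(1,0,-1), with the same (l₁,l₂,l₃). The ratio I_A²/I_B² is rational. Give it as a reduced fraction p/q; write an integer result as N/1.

Same 5,5,4: normalisation and zero-m 3j drop out of the ratio.
A: Δ: 6! 4! 4! / 15! → 1/3153150; sum: t=4:+1/6912 t=5:−1/17280 = 1/11520; 3j²(5 5 4; -3 0 3) = Δ·Π!·Σ² = 2/143  (sign -1)
B: Δ: 6! 4! 4! / 15! → 1/3153150; sum: t=1:−1/17280 t=2:+1/1152 t=3:−1/864 t=4:+1/6912 = -7/34560; 3j²(5 5 4; 1 0 -1) = Δ·Π!·Σ² = 1/429  (sign +1)
I_A²/I_B² = (2/143)/(1/429) = 6/1

6/1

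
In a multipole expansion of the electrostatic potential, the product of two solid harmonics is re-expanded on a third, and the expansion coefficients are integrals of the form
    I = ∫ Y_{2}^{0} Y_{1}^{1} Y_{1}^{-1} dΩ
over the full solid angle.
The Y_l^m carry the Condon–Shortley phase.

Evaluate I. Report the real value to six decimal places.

m-sum 0 ✓  L=4 even ✓  1≤1≤3 ✓
Π(2lᵢ+1) = 5×3×3 = 45
triangle coeff Δ(2,1,1) = 1/30
Σ_t [1,1]: t=1:−1/1 = -1/1
(3j)²=2/15 [(2 1 1; 0 0 0)], sign=+1
Σ_t [2,2]: t=2:+1/4 = 1/4
(3j)²=1/30 [(2 1 1; 0 1 -1)], sign=+1
⇒ 4πI² = 1/5
I = (+1)√(1/5/(4π)) = 0.12615663

0.126157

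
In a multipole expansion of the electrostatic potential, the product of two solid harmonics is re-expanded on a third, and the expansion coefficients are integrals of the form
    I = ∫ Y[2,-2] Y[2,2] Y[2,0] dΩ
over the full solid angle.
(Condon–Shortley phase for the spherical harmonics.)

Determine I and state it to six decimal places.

Checks pass: Σm=0; 6 even; l₃=2∈[0,4].
(2·2+1)(2·2+1)(2·2+1) = 125
Δ: 2! 2! 2! / 7! → 1/630
sum: t=0:+1/8 t=1:−1/1 t=2:+1/8 = -3/4
3j²(2 2 2; 0 0 0) = Δ·Π!·Σ² = 2/35  (sign -1)
sum: t=2:+1/8 = 1/8
3j²(2 2 2; -2 2 0) = Δ·Π!·Σ² = 2/35  (sign +1)
combine: 4πI² = 125·2/35·2/35 = 20/49
take √, sign -1: I = -0.18022375

-0.180224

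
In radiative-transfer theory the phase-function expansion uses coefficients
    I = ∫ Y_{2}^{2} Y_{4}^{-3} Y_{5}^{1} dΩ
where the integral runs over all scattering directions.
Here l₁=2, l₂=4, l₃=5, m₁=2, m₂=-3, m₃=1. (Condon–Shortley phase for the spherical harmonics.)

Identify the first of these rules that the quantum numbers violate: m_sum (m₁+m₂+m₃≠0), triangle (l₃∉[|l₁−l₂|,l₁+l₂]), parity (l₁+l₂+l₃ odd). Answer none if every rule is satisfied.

m₁+m₂+m₃ = 2 − 3 + 1 = 0  ✓
triangle: |2−4|=2 ≤ l₃=5 ≤ 2+4=6  ✓
parity: l₁+l₂+l₃ = 11 is odd  ✗

parity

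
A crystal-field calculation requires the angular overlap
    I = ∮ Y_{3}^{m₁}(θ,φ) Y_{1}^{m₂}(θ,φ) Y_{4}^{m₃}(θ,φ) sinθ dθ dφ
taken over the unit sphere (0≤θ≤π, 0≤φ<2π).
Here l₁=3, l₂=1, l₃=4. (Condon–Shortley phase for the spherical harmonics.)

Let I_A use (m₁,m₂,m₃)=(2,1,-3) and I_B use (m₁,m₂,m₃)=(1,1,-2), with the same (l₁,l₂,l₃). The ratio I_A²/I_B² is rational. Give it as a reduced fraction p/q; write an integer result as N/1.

l's match ⇒ only the (l;m) 3-j factors differ between A and B.
A: triangle coeff Δ(3,1,4) = 1/252; Σ_t [0,0]: t=0:+1/240 = 1/240; (3j)²=1/12 [(3 1 4; 2 1 -3)], sign=-1
B: triangle coeff Δ(3,1,4) = 1/252; Σ_t [0,0]: t=0:+1/96 = 1/96; (3j)²=5/84 [(3 1 4; 1 1 -2)], sign=+1
I_A²/I_B² = (1/12)/(5/84) = 7/5

7/5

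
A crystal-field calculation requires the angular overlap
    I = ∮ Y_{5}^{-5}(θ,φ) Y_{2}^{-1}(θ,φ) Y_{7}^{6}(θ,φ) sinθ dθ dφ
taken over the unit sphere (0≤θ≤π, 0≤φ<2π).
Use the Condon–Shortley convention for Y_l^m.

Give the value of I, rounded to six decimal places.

0.191646

Rules hold: Σm=0, L=14 even, 3≤7≤7.
N = 11·5·15 = 825
Δ = 0!·10!·4!/15! = 1/15015
Racah Σ t=0..0: t=0:+1/57600 = 1/57600
⇒ 3j(5 2 7; 0 0 0)² = 21/715, sgn -1
Racah Σ t=0..0: t=0:+1/21772800 = 1/21772800
⇒ 3j(5 2 7; -5 -1 6)² = 2/105, sgn -1
4πI² = N·(3j₀)²·(3jₘ)² = 6/13
I = +1·√(0.461538/4π) = 0.19164567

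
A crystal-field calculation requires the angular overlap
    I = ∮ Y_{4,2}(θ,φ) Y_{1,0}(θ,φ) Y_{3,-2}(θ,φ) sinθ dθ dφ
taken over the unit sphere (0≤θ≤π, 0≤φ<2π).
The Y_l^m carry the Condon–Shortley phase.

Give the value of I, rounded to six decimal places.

m-sum 0 ✓  L=8 even ✓  3≤3≤5 ✓
Π(2lᵢ+1) = 9×3×7 = 189
triangle coeff Δ(4,1,3) = 1/252
Σ_t [1,1]: t=1:−1/36 = -1/36
(3j)²=4/63 [(4 1 3; 0 0 0)], sign=+1
Σ_t [1,1]: t=1:−1/120 = -1/120
(3j)²=1/21 [(4 1 3; 2 0 -2)], sign=+1
⇒ 4πI² = 4/7
I = (+1)√(4/7/(4π)) = 0.21324362

0.213244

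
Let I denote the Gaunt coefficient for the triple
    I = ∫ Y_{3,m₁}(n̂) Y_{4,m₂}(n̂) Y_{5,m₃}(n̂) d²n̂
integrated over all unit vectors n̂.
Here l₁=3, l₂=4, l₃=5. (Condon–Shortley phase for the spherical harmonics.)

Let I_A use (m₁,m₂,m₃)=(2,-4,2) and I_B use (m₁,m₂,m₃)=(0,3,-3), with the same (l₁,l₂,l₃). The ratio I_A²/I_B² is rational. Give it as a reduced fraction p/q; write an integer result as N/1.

l's match ⇒ only the (l;m) 3-j factors differ between A and B.
A: triangle coeff Δ(3,4,5) = 1/180180; Σ_t [0,0]: t=0:+1/8640 = 1/8640; (3j)²=14/1287 [(3 4 5; 2 -4 2)], sign=-1
B: triangle coeff Δ(3,4,5) = 1/180180; Σ_t [1,2]: t=1:−1/2880 t=2:+1/1440 = 1/2880; (3j)²=7/715 [(3 4 5; 0 3 -3)], sign=+1
I_A²/I_B² = (14/1287)/(7/715) = 10/9

10/9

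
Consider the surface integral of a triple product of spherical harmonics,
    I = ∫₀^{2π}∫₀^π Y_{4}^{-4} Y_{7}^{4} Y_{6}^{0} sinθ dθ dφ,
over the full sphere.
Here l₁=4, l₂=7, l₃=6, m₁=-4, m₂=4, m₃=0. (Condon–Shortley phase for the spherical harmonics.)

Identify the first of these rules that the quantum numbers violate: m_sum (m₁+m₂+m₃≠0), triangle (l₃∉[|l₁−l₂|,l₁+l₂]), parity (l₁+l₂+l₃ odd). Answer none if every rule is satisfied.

parity

Σmᵢ = 0  ✓
l₃∈[|l₁−l₂|,l₁+l₂]=[3,11], have l₃=6  ✓
Σlᵢ = 17 ⇒ odd  ✗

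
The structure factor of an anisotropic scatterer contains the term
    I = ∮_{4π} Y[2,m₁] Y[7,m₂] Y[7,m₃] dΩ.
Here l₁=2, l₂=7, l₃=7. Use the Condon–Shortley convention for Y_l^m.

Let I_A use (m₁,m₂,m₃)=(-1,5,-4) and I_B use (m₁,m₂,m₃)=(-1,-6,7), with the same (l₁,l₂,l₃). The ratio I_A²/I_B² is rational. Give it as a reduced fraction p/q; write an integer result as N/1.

Shared (l₁,l₂,l₃)=(2,7,7): N and (l;000)² cancel in I_A²/I_B².
A: Δ = 2!·2!·12!/17! = 1/185640; Racah Σ t=1..2: t=1:−1/79833600 t=2:+1/14515200 = 1/17740800; ⇒ 3j(2 7 7; -1 5 -4)² = 729/30940, sgn -1
B: Δ = 2!·2!·12!/17! = 1/185640; Racah Σ t=1..1: t=1:−1/958003200 = -1/958003200; ⇒ 3j(2 7 7; -1 -6 7)² = 13/680, sgn -1
I_A²/I_B² = (729/30940)/(13/680) = 1458/1183

1458/1183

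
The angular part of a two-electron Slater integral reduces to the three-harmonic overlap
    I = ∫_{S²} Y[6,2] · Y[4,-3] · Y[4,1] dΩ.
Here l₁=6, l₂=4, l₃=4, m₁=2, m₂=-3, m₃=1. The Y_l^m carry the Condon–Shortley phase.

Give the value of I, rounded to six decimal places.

-0.165283

m-sum 0 ✓  L=14 even ✓  2≤4≤10 ✓
Π(2lᵢ+1) = 13×9×9 = 1053
triangle coeff Δ(6,4,4) = 1/1261260
Σ_t [2,4]: t=2:+1/4608 t=3:−1/1296 t=4:+1/4608 = -7/20736
(3j)²=20/1287 [(6 4 4; 0 0 0)], sign=-1
Σ_t [0,1]: t=0:+1/34560 t=1:−1/8640 = -1/11520
(3j)²=3/143 [(6 4 4; 2 -3 1)], sign=+1
⇒ 4πI² = 540/1573
I = (-1)√(540/1573/(4π)) = -0.16528277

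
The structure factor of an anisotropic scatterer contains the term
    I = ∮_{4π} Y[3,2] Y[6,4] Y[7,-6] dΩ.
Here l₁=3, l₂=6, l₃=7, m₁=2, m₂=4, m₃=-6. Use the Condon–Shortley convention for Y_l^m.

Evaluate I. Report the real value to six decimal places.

0.183421

Checks pass: Σm=0; 16 even; l₃=7∈[3,9].
(2·3+1)(2·6+1)(2·7+1) = 1365
Δ: 2! 4! 10! / 17! → 1/2042040
sum: t=0:+1/207360 t=1:−1/57600 t=2:+1/207360 = -1/129600
3j²(3 6 7; 0 0 0) = Δ·Π!·Σ² = 168/12155  (sign +1)
sum: t=0:+1/43545600 t=1:−1/8709120 = -1/10886400
3j²(3 6 7; 2 4 -6) = Δ·Π!·Σ² = 8/357  (sign +1)
combine: 4πI² = 1365·168/12155·8/357 = 1344/3179
take √, sign +1: I = 0.18342116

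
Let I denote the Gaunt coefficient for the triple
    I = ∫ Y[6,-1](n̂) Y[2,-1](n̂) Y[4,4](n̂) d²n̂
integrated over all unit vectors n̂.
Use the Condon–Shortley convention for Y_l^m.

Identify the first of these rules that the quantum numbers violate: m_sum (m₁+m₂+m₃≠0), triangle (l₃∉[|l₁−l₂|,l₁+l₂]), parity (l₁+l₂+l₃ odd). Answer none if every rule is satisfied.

m_sum

m₁+m₂+m₃ = -1 − 1 + 4 = 2  ✗
triangle: |6−2|=4 ≤ l₃=4 ≤ 6+2=8
parity: l₁+l₂+l₃ = 12 is even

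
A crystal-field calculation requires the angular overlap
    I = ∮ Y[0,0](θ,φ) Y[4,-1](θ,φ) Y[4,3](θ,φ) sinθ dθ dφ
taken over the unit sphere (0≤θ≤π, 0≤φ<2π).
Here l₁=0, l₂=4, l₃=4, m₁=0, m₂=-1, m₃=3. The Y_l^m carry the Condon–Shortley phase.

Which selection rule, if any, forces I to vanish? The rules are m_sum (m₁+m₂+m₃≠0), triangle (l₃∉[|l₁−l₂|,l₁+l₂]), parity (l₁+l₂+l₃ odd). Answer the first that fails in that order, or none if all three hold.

azimuthal sum: 0 − 1 + 3 = 2  ✗
4 ≤ 4 ≤ 4 (triangle on l)
L = 0 + 4 + 4 = 8 (even)

m_sum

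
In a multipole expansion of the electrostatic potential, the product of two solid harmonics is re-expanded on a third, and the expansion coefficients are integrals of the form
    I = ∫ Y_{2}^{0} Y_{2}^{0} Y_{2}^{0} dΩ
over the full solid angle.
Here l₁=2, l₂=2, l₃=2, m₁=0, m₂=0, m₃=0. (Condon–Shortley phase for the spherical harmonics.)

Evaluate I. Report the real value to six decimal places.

0.180224

Checks pass: Σm=0; 6 even; l₃=2∈[0,4].
(2·2+1)(2·2+1)(2·2+1) = 125
Δ: 2! 2! 2! / 7! → 1/630
sum: t=0:+1/8 t=1:−1/1 t=2:+1/8 = -3/4
3j²(2 2 2; 0 0 0) = Δ·Π!·Σ² = 2/35  (sign -1)
(m-triple is (0,0,0) — same symbol as above.)
combine: 4πI² = 125·2/35·2/35 = 20/49
take √, sign +1: I = 0.18022375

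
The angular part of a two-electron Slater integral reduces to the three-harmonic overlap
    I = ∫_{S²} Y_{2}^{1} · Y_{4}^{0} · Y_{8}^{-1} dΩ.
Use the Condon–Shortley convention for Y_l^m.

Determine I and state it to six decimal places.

l₃=8 ∉ [2,6] — triangle fails ⇒ I = 0

0.000000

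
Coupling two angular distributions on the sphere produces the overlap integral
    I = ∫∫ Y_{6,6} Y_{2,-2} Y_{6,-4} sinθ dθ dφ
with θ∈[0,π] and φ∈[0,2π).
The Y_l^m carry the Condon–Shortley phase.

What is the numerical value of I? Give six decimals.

-0.076075

m-sum 0 ✓  L=14 even ✓  4≤6≤8 ✓
Π(2lᵢ+1) = 13×5×13 = 845
triangle coeff Δ(6,2,6) = 1/90090
Σ_t [0,2]: t=0:+1/69120 t=1:−1/14400 t=2:+1/69120 = -7/172800
(3j)²=14/715 [(6 2 6; 0 0 0)], sign=-1
Σ_t [0,0]: t=0:+1/14515200 = 1/14515200
(3j)²=2/455 [(6 2 6; 6 -2 -4)], sign=+1
⇒ 4πI² = 4/55
I = (-1)√(4/55/(4π)) = -0.07607531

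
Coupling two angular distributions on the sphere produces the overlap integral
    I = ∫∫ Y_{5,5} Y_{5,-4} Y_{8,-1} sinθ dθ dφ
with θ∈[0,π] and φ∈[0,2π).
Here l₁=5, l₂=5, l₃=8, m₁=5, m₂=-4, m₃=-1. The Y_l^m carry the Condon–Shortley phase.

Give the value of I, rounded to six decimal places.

Checks pass: Σm=0; 18 even; l₃=8∈[0,10].
(2·5+1)(2·5+1)(2·8+1) = 2057
Δ: 2! 8! 8! / 19! → 1/37413090
sum: t=0:+1/1036800 t=1:−1/331776 t=2:+1/1036800 = -1/921600
3j²(5 5 8; 0 0 0) = Δ·Π!·Σ² = 490/46189  (sign -1)
sum: t=0:+1/406425600 = 1/406425600
3j²(5 5 8; 5 -4 -1) = Δ·Π!·Σ² = 18/46189  (sign -1)
combine: 4πI² = 2057·490/46189·18/46189 = 8820/1037153
take √, sign +1: I = 0.02601405

0.026014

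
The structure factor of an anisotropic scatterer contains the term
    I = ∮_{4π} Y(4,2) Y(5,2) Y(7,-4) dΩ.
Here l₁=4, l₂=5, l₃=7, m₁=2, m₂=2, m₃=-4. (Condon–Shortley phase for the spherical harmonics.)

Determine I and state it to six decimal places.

Rules hold: Σm=0, L=16 even, 1≤7≤9.
N = 9·11·15 = 1485
Δ = 2!·6!·8!/17! = 1/6126120
Racah Σ t=0..2: t=0:+1/69120 t=1:−1/20736 t=2:+1/69120 = -1/51840
⇒ 3j(4 5 7; 0 0 0)² = 280/21879, sgn +1
Racah Σ t=0..2: t=0:+1/483840 t=1:−1/172800 t=2:+1/1036800 = -1/362880
⇒ 3j(4 5 7; 2 2 -4)² = 20/1547, sgn +1
4πI² = N·(3j₀)²·(3jₘ)² = 12000/48841
I = +1·√(0.245695/4π) = 0.13982777

0.139828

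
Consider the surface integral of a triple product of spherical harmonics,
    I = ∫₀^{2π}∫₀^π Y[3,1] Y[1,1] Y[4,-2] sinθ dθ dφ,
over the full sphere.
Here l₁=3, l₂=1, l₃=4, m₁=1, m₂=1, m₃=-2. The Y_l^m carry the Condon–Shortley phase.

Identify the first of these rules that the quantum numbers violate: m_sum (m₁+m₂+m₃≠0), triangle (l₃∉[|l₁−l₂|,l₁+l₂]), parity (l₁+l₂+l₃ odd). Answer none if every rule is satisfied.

none

azimuthal sum: 1 + 1 − 2 = 0  ✓
2 ≤ 4 ≤ 4 (triangle on l)  ✓
L = 3 + 1 + 4 = 8 (even)  ✓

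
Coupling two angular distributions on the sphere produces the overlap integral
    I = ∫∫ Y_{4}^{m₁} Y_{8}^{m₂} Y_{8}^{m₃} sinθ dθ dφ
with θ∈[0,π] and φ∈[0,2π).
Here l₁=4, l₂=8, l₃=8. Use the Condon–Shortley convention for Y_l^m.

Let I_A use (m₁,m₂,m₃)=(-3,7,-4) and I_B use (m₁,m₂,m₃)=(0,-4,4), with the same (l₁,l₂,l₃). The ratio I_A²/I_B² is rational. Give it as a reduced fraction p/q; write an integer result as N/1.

Same 4,8,8: normalisation and zero-m 3j drop out of the ratio.
A: Δ: 4! 4! 12! / 21! → 1/185175900; sum: t=3:−1/68976230400 t=4:+1/5748019200 = 1/6270566400; 3j²(4 8 8; -3 7 -4) = Δ·Π!·Σ² = 121/11628  (sign +1)
B: Δ: 4! 4! 12! / 21! → 1/185175900; sum: t=0:+1/557383680 t=1:−1/78382080 t=2:+1/116121600 t=3:−1/1437004800 t=4:+1/275904921600 = -1/328458240; 3j²(4 8 8; 0 -4 4) = Δ·Π!·Σ² = 16/4199  (sign -1)
I_A²/I_B² = (121/11628)/(16/4199) = 1573/576

1573/576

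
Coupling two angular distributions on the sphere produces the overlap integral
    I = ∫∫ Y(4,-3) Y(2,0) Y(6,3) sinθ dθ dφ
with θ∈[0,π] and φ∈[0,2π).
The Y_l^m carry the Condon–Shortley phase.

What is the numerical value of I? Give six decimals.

m-sum 0 ✓  L=12 even ✓  2≤6≤6 ✓
Π(2lᵢ+1) = 9×5×13 = 585
triangle coeff Δ(4,2,6) = 1/6435
Σ_t [0,0]: t=0:+1/2304 = 1/2304
(3j)²=5/143 [(4 2 6; 0 0 0)], sign=+1
Σ_t [0,0]: t=0:+1/20160 = 1/20160
(3j)²=12/715 [(4 2 6; -3 0 3)], sign=-1
⇒ 4πI² = 540/1573
I = (-1)√(540/1573/(4π)) = -0.16528277

-0.165283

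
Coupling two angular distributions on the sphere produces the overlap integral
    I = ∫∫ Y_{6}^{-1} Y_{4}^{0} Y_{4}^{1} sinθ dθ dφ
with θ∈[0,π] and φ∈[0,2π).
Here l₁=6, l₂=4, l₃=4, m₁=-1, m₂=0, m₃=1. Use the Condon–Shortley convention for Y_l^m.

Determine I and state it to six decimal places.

m-sum 0 ✓  L=14 even ✓  2≤4≤10 ✓
Π(2lᵢ+1) = 13×9×9 = 1053
triangle coeff Δ(6,4,4) = 1/1261260
Σ_t [2,4]: t=2:+1/4608 t=3:−1/1296 t=4:+1/4608 = -7/20736
(3j)²=20/1287 [(6 4 4; 0 0 0)], sign=-1
Σ_t [2,4]: t=2:+1/11520 t=3:−1/1728 t=4:+1/3456 = -7/34560
(3j)²=7/858 [(6 4 4; -1 0 1)], sign=+1
⇒ 4πI² = 210/1573
I = (-1)√(210/1573/(4π)) = -0.10307192

-0.103072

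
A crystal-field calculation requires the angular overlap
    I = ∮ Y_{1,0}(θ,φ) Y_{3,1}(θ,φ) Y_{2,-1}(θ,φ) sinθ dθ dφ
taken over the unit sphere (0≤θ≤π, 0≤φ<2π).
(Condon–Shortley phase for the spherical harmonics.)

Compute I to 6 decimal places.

-0.233597

m-sum 0 ✓  L=6 even ✓  2≤2≤4 ✓
Π(2lᵢ+1) = 3×7×5 = 105
triangle coeff Δ(1,3,2) = 1/105
Σ_t [1,1]: t=1:−1/4 = -1/4
(3j)²=3/35 [(1 3 2; 0 0 0)], sign=-1
Σ_t [1,1]: t=1:−1/6 = -1/6
(3j)²=8/105 [(1 3 2; 0 1 -1)], sign=+1
⇒ 4πI² = 24/35
I = (-1)√(24/35/(4π)) = -0.23359668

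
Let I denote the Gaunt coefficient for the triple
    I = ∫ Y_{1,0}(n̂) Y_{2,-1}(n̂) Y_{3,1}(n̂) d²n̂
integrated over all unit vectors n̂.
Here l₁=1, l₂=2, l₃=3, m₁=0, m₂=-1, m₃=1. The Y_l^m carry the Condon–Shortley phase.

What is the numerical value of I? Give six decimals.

-0.233597

Rules hold: Σm=0, L=6 even, 1≤3≤3.
N = 3·5·7 = 105
Δ = 0!·2!·4!/7! = 1/105
Racah Σ t=0..0: t=0:+1/4 = 1/4
⇒ 3j(1 2 3; 0 0 0)² = 3/35, sgn -1
Racah Σ t=0..0: t=0:+1/6 = 1/6
⇒ 3j(1 2 3; 0 -1 1)² = 8/105, sgn +1
4πI² = N·(3j₀)²·(3jₘ)² = 24/35
I = -1·√(0.685714/4π) = -0.23359668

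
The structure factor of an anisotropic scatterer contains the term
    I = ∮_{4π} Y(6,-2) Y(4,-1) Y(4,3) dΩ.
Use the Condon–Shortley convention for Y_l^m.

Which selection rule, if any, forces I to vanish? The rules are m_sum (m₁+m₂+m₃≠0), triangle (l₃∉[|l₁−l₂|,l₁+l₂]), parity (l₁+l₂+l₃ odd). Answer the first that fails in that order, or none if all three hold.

m₁+m₂+m₃ = -2 − 1 + 3 = 0  ✓
triangle: |6−4|=2 ≤ l₃=4 ≤ 6+4=10  ✓
parity: l₁+l₂+l₃ = 14 is even  ✓

none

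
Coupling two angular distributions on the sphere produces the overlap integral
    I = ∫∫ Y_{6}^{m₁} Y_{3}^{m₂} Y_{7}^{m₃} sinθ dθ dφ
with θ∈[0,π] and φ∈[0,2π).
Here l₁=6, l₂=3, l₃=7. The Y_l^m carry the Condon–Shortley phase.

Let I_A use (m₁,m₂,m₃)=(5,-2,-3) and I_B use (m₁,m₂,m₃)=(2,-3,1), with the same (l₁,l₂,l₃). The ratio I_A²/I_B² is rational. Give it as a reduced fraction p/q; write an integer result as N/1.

3971/5880

l's match ⇒ only the (l;m) 3-j factors differ between A and B.
A: triangle coeff Δ(6,3,7) = 1/2042040; Σ_t [0,1]: t=0:+1/4354560 t=1:−1/87091200 = 19/87091200; (3j)²=361/37128 [(6 3 7; 5 -2 -3)], sign=+1
B: triangle coeff Δ(6,3,7) = 1/2042040; Σ_t [0,0]: t=0:+1/829440 = 1/829440; (3j)²=35/2431 [(6 3 7; 2 -3 1)], sign=+1
I_A²/I_B² = (361/37128)/(35/2431) = 3971/5880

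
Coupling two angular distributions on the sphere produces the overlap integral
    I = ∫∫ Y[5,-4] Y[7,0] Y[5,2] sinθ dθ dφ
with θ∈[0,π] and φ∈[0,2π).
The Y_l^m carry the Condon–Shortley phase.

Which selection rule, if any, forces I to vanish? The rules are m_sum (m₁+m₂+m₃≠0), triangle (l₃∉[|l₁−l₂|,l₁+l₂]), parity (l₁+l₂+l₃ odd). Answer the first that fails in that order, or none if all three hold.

Σmᵢ = -2  ✗
l₃∈[|l₁−l₂|,l₁+l₂]=[2,12], have l₃=5
Σlᵢ = 17 ⇒ odd

m_sum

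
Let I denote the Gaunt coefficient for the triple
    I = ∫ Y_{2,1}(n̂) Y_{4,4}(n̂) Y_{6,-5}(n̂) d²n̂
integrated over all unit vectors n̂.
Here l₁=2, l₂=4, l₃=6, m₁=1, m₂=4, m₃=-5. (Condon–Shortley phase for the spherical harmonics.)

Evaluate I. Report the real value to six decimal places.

Rules hold: Σm=0, L=12 even, 2≤6≤6.
N = 5·9·13 = 585
Δ = 0!·4!·8!/13! = 1/6435
Racah Σ t=0..0: t=0:+1/2304 = 1/2304
⇒ 3j(2 4 6; 0 0 0)² = 5/143, sgn +1
Racah Σ t=0..0: t=0:+1/241920 = 1/241920
⇒ 3j(2 4 6; 1 4 -5)² = 1/39, sgn -1
4πI² = N·(3j₀)²·(3jₘ)² = 75/143
I = -1·√(0.524476/4π) = -0.20429497

-0.204295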